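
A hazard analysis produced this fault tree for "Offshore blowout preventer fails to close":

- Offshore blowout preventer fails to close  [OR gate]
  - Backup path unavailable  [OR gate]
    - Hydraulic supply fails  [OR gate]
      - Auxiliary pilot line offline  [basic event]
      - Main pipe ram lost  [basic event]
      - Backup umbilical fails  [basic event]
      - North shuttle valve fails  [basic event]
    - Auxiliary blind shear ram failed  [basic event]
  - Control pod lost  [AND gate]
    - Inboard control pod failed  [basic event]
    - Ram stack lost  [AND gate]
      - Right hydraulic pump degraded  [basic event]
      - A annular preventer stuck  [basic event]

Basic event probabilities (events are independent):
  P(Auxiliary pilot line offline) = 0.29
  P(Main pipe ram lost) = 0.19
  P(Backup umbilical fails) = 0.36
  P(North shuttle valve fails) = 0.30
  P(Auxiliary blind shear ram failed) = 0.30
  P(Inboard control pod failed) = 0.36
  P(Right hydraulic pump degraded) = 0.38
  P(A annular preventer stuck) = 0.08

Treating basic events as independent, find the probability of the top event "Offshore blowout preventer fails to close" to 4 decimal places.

P(Hydraulic supply fails) [OR] = 1 − (1−0.29) × (1−0.19) × (1−0.36) × (1−0.30) = 0.742355
P(Backup path unavailable) [OR] = 1 − (1−0.742355) × (1−0.30) = 0.819649
P(Ram stack lost) [AND] = 0.38 × 0.08 = 0.030400
P(Control pod lost) [AND] = 0.36 × 0.030400 = 0.010944
P(Offshore blowout preventer fails to close) [OR] = 1 − (1−0.819649) × (1−0.010944) = 0.821623
Rounded to 4 decimal places: P(Offshore blowout preventer fails to close) ≈ 0.8216.

0.8216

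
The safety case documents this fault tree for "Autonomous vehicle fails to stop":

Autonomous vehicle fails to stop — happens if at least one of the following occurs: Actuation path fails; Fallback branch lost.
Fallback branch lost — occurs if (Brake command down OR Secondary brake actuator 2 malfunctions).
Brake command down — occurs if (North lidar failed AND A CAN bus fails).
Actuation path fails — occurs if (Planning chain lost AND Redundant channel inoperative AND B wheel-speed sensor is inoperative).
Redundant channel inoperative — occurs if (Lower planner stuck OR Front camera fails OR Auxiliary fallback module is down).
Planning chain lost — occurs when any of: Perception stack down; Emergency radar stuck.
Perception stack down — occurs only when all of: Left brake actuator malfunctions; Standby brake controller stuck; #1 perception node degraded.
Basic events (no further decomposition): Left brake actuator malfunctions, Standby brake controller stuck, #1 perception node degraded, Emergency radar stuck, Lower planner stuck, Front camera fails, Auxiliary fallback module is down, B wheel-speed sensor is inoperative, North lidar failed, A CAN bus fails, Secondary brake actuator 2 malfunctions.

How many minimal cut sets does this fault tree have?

Perception stack down [AND]: one cut set from each child combined → 1 × 1 × 1 = 1 cut set(s).
Planning chain lost [OR]: union of children's cut sets → 2 cut set(s).
Redundant channel inoperative [OR]: union of children's cut sets → 3 cut set(s).
Actuation path fails [AND]: one cut set from each child combined → 2 × 3 × 1 = 6 cut set(s).
Brake command down [AND]: one cut set from each child combined → 1 × 1 = 1 cut set(s).
Fallback branch lost [OR]: union of children's cut sets → 2 cut set(s).
Autonomous vehicle fails to stop [OR]: union of children's cut sets → 8 cut set(s).
Minimal cut sets: {#1 perception node degraded, B wheel-speed sensor is inoperative, Left brake actuator malfunctions, Lower planner stuck, Standby brake controller stuck}; {#1 perception node degraded, B wheel-speed sensor is inoperative, Front camera fails, Left brake actuator malfunctions, Standby brake controller stuck}; {#1 perception node degraded, Auxiliary fallback module is down, B wheel-speed sensor is inoperative, Left brake actuator malfunctions, Standby brake controller stuck}; {B wheel-speed sensor is inoperative, Emergency radar stuck, Lower planner stuck}; {B wheel-speed sensor is inoperative, Emergency radar stuck, Front camera fails}; {Auxiliary fallback module is down, B wheel-speed sensor is inoperative, Emergency radar stuck}; {A CAN bus fails, North lidar failed}; {Secondary brake actuator 2 malfunctions}.

8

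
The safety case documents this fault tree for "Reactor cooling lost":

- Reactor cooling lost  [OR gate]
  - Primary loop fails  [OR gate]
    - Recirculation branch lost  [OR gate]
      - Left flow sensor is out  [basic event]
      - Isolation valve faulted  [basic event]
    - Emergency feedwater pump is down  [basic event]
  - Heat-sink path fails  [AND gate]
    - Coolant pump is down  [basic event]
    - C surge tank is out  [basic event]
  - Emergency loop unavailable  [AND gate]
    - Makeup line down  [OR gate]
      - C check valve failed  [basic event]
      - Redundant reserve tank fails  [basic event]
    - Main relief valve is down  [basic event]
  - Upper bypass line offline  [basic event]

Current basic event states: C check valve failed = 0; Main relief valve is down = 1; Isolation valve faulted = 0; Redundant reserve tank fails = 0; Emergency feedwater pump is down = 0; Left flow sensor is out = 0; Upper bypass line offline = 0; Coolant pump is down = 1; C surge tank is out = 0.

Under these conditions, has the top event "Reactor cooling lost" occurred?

Recirculation branch lost [OR]: Left flow sensor is out=not, Isolation valve faulted=not → no input occurs → does not occur.
Primary loop fails [OR]: Recirculation branch lost=not, Emergency feedwater pump is down=not → no input occurs → does not occur.
Heat-sink path fails [AND]: Coolant pump is down=occurs, C surge tank is out=not → not all inputs occur → does not occur.
Makeup line down [OR]: C check valve failed=not, Redundant reserve tank fails=not → no input occurs → does not occur.
Emergency loop unavailable [AND]: Makeup line down=not, Main relief valve is down=occurs → not all inputs occur → does not occur.
Reactor cooling lost [OR]: Primary loop fails=not, Heat-sink path fails=not, Emergency loop unavailable=not, Upper bypass line offline=not → no input occurs → does not occur.

No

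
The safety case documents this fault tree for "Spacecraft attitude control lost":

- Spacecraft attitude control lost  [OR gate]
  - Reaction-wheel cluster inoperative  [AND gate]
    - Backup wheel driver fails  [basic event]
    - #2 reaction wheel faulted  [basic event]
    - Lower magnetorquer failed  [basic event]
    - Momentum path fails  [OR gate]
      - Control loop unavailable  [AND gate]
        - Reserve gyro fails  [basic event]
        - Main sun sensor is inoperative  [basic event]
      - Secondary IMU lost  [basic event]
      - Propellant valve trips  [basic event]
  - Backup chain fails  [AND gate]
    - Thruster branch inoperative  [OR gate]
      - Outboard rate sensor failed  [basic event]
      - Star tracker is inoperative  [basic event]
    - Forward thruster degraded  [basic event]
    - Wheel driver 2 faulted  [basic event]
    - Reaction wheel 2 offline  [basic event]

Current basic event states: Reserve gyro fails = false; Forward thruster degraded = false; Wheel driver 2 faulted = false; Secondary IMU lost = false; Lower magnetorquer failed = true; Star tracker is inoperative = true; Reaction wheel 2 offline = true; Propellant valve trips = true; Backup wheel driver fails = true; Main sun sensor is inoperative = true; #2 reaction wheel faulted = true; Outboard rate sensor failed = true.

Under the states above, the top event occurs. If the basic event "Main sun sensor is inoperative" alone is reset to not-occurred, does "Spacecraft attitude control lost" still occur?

Yes

Counterfactual: set "Main sun sensor is inoperative" to not occurred.
Control loop unavailable [AND]: Reserve gyro fails=not, Main sun sensor is inoperative=not → not all inputs occur → does not occur.
Momentum path fails [OR]: Control loop unavailable=not, Secondary IMU lost=not, Propellant valve trips=occurs → at least one input occurs → occurs.
Reaction-wheel cluster inoperative [AND]: Backup wheel driver fails=occurs, #2 reaction wheel faulted=occurs, Lower magnetorquer failed=occurs, Momentum path fails=occurs → all inputs occur → occurs.
Thruster branch inoperative [OR]: Outboard rate sensor failed=occurs, Star tracker is inoperative=occurs → at least one input occurs → occurs.
Backup chain fails [AND]: Thruster branch inoperative=occurs, Forward thruster degraded=not, Wheel driver 2 faulted=not, Reaction wheel 2 offline=occurs → not all inputs occur → does not occur.
Spacecraft attitude control lost [OR]: Reaction-wheel cluster inoperative=occurs, Backup chain fails=not → at least one input occurs → occurs.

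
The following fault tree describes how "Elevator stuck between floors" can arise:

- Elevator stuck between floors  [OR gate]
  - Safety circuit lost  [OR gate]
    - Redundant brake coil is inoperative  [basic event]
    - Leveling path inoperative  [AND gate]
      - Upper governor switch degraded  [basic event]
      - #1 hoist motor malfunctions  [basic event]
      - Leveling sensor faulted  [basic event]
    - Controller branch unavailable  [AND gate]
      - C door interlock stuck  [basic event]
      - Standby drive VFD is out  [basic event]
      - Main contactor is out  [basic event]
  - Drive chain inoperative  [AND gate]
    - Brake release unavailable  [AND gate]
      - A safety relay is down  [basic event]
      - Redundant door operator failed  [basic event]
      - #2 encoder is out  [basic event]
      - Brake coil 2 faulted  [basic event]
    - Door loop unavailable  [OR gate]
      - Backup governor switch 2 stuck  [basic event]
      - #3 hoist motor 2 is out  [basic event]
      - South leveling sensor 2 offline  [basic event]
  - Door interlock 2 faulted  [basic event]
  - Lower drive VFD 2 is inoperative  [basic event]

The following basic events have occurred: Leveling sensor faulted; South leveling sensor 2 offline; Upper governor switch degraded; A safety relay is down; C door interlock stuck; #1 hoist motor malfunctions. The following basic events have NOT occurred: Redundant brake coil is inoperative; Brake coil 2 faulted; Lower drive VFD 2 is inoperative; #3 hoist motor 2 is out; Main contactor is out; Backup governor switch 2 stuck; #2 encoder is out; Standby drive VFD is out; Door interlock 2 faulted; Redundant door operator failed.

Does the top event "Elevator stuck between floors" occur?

Yes

Leveling path inoperative [AND]: Upper governor switch degraded=occurs, #1 hoist motor malfunctions=occurs, Leveling sensor faulted=occurs → all inputs occur → occurs.
Controller branch unavailable [AND]: C door interlock stuck=occurs, Standby drive VFD is out=not, Main contactor is out=not → not all inputs occur → does not occur.
Safety circuit lost [OR]: Redundant brake coil is inoperative=not, Leveling path inoperative=occurs, Controller branch unavailable=not → at least one input occurs → occurs.
Brake release unavailable [AND]: A safety relay is down=occurs, Redundant door operator failed=not, #2 encoder is out=not, Brake coil 2 faulted=not → not all inputs occur → does not occur.
Door loop unavailable [OR]: Backup governor switch 2 stuck=not, #3 hoist motor 2 is out=not, South leveling sensor 2 offline=occurs → at least one input occurs → occurs.
Drive chain inoperative [AND]: Brake release unavailable=not, Door loop unavailable=occurs → not all inputs occur → does not occur.
Elevator stuck between floors [OR]: Safety circuit lost=occurs, Drive chain inoperative=not, Door interlock 2 faulted=not, Lower drive VFD 2 is inoperative=not → at least one input occurs → occurs.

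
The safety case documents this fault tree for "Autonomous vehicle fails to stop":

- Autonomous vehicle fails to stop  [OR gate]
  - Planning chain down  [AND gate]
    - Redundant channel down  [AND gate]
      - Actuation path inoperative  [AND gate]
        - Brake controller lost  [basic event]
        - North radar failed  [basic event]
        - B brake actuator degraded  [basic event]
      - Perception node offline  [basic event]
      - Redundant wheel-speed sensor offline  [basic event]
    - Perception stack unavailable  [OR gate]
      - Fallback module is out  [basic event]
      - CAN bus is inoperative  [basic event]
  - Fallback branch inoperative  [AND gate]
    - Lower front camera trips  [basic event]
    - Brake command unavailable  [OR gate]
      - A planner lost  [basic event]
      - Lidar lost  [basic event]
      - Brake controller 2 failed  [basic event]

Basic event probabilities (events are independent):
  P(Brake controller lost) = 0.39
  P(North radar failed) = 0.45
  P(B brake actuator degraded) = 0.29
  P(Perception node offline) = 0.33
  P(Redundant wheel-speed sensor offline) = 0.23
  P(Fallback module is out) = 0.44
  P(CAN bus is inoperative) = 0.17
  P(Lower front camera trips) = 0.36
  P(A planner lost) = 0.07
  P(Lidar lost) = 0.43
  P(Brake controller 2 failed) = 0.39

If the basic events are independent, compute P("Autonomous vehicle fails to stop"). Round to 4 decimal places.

P(Actuation path inoperative) [AND] = 0.39 × 0.45 × 0.29 = 0.050895
P(Redundant channel down) [AND] = 0.050895 × 0.33 × 0.23 = 0.003863
P(Perception stack unavailable) [OR] = 1 − (1−0.44) × (1−0.17) = 0.535200
P(Planning chain down) [AND] = 0.003863 × 0.535200 = 0.002067
P(Brake command unavailable) [OR] = 1 − (1−0.07) × (1−0.43) × (1−0.39) = 0.676639
P(Fallback branch inoperative) [AND] = 0.36 × 0.676639 = 0.243590
P(Autonomous vehicle fails to stop) [OR] = 1 − (1−0.002067) × (1−0.243590) = 0.245153
Rounded to 4 decimal places: P(Autonomous vehicle fails to stop) ≈ 0.2452.

0.2452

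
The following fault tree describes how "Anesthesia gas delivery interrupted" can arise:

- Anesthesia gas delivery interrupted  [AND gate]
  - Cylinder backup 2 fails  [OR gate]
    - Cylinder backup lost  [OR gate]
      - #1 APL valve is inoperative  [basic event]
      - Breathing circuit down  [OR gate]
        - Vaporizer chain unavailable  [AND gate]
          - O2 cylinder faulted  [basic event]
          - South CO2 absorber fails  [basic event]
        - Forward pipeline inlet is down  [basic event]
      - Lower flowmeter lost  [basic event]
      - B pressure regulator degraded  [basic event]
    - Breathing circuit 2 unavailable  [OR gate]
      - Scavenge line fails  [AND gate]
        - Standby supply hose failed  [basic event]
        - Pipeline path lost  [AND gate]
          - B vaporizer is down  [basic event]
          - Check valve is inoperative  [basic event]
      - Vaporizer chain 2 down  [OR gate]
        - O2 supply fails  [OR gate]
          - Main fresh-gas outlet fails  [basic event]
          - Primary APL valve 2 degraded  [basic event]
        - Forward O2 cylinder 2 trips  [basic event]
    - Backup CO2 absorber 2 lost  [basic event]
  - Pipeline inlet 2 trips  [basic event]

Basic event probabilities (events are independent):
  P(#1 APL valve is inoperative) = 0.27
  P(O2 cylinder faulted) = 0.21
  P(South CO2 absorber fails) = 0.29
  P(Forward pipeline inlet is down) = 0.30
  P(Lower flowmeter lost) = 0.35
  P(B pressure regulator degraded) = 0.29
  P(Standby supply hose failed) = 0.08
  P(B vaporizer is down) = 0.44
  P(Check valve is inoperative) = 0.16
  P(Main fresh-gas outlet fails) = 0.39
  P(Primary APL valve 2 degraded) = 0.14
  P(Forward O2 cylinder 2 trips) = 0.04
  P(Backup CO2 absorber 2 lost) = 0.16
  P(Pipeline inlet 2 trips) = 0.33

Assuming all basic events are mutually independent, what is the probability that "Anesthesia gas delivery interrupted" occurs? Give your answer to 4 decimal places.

0.2993

P(Vaporizer chain unavailable) [AND] = 0.21 × 0.29 = 0.060900
P(Breathing circuit down) [OR] = 1 − (1−0.060900) × (1−0.30) = 0.342630
P(Cylinder backup lost) [OR] = 1 − (1−0.27) × (1−0.342630) × (1−0.35) × (1−0.29) = 0.778535
P(Pipeline path lost) [AND] = 0.44 × 0.16 = 0.070400
P(Scavenge line fails) [AND] = 0.08 × 0.070400 = 0.005632
P(O2 supply fails) [OR] = 1 − (1−0.39) × (1−0.14) = 0.475400
P(Vaporizer chain 2 down) [OR] = 1 − (1−0.475400) × (1−0.04) = 0.496384
P(Breathing circuit 2 unavailable) [OR] = 1 − (1−0.005632) × (1−0.496384) = 0.499220
P(Cylinder backup 2 fails) [OR] = 1 − (1−0.778535) × (1−0.499220) × (1−0.16) = 0.906840
P(Anesthesia gas delivery interrupted) [AND] = 0.906840 × 0.33 = 0.299257
Rounded to 4 decimal places: P(Anesthesia gas delivery interrupted) ≈ 0.2993.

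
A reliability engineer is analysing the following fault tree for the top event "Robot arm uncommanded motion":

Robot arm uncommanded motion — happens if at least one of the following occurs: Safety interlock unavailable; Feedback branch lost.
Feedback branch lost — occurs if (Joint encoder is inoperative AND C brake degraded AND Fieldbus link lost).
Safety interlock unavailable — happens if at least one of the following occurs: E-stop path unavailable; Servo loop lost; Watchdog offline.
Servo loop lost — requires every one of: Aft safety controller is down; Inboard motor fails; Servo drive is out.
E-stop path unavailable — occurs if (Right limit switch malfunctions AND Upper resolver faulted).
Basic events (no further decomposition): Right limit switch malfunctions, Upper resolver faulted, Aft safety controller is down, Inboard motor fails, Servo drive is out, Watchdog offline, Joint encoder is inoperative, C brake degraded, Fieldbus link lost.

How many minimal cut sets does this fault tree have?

4

E-stop path unavailable [AND]: one cut set from each child combined → 1 × 1 = 1 cut set(s).
Servo loop lost [AND]: one cut set from each child combined → 1 × 1 × 1 = 1 cut set(s).
Safety interlock unavailable [OR]: union of children's cut sets → 3 cut set(s).
Feedback branch lost [AND]: one cut set from each child combined → 1 × 1 × 1 = 1 cut set(s).
Robot arm uncommanded motion [OR]: union of children's cut sets → 4 cut set(s).
Minimal cut sets: {Right limit switch malfunctions, Upper resolver faulted}; {Aft safety controller is down, Inboard motor fails, Servo drive is out}; {Watchdog offline}; {C brake degraded, Fieldbus link lost, Joint encoder is inoperative}.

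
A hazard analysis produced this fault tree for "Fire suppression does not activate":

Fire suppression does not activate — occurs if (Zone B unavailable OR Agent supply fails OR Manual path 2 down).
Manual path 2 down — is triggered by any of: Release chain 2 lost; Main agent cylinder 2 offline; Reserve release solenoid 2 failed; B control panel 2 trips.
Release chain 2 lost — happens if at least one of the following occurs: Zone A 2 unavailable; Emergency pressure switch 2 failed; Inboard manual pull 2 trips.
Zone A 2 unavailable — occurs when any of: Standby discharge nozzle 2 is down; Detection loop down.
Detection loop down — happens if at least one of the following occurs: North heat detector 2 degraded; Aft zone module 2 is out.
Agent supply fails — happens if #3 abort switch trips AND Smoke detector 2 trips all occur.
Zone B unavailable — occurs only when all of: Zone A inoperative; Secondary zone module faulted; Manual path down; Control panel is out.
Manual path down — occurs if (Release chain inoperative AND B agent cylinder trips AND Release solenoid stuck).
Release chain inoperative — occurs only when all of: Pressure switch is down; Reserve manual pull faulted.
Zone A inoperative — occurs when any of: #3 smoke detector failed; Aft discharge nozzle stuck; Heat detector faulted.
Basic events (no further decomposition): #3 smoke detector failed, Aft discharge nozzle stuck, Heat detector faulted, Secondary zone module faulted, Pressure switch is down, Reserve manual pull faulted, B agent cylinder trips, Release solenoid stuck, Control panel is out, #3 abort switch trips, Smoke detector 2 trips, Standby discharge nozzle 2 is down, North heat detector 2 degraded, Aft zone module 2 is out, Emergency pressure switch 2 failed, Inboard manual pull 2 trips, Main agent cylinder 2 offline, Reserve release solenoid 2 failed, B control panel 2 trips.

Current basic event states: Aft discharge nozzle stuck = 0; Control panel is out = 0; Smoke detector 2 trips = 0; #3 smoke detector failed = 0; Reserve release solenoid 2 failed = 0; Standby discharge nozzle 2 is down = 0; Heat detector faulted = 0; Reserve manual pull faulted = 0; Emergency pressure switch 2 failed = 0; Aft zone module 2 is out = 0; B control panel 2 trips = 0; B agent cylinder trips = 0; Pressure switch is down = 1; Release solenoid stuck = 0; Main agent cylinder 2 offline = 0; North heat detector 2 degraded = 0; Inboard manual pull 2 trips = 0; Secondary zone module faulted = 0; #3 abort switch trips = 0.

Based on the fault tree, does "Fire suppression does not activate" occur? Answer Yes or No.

Zone A inoperative [OR]: #3 smoke detector failed=not, Aft discharge nozzle stuck=not, Heat detector faulted=not → no input occurs → does not occur.
Release chain inoperative [AND]: Pressure switch is down=occurs, Reserve manual pull faulted=not → not all inputs occur → does not occur.
Manual path down [AND]: Release chain inoperative=not, B agent cylinder trips=not, Release solenoid stuck=not → not all inputs occur → does not occur.
Zone B unavailable [AND]: Zone A inoperative=not, Secondary zone module faulted=not, Manual path down=not, Control panel is out=not → not all inputs occur → does not occur.
Agent supply fails [AND]: #3 abort switch trips=not, Smoke detector 2 trips=not → not all inputs occur → does not occur.
Detection loop down [OR]: North heat detector 2 degraded=not, Aft zone module 2 is out=not → no input occurs → does not occur.
Zone A 2 unavailable [OR]: Standby discharge nozzle 2 is down=not, Detection loop down=not → no input occurs → does not occur.
Release chain 2 lost [OR]: Zone A 2 unavailable=not, Emergency pressure switch 2 failed=not, Inboard manual pull 2 trips=not → no input occurs → does not occur.
Manual path 2 down [OR]: Release chain 2 lost=not, Main agent cylinder 2 offline=not, Reserve release solenoid 2 failed=not, B control panel 2 trips=not → no input occurs → does not occur.
Fire suppression does not activate [OR]: Zone B unavailable=not, Agent supply fails=not, Manual path 2 down=not → no input occurs → does not occur.

No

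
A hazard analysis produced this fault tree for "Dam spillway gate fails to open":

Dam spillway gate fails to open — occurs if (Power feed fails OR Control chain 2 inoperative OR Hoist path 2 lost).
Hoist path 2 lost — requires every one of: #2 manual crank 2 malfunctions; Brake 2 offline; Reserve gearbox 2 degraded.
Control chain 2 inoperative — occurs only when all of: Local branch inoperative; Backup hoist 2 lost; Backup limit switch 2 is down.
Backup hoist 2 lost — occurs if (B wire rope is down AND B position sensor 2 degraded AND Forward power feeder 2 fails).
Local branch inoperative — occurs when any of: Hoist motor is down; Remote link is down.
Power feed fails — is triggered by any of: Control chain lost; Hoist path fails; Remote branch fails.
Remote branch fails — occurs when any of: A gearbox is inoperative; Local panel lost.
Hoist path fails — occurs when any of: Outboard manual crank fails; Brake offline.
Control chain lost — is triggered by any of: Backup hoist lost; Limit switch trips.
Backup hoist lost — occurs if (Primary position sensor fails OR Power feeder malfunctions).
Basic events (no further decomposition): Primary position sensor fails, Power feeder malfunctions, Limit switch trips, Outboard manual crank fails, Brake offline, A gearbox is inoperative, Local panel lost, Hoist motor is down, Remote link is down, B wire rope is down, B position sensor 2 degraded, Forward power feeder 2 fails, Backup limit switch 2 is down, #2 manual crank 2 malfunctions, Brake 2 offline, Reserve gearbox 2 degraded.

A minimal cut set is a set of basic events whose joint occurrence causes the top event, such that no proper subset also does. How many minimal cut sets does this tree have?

10

Backup hoist lost [OR]: union of children's cut sets → 2 cut set(s).
Control chain lost [OR]: union of children's cut sets → 3 cut set(s).
Hoist path fails [OR]: union of children's cut sets → 2 cut set(s).
Remote branch fails [OR]: union of children's cut sets → 2 cut set(s).
Power feed fails [OR]: union of children's cut sets → 7 cut set(s).
Local branch inoperative [OR]: union of children's cut sets → 2 cut set(s).
Backup hoist 2 lost [AND]: one cut set from each child combined → 1 × 1 × 1 = 1 cut set(s).
Control chain 2 inoperative [AND]: one cut set from each child combined → 2 × 1 × 1 = 2 cut set(s).
Hoist path 2 lost [AND]: one cut set from each child combined → 1 × 1 × 1 = 1 cut set(s).
Dam spillway gate fails to open [OR]: union of children's cut sets → 10 cut set(s).
Minimal cut sets: {Primary position sensor fails}; {Power feeder malfunctions}; {Limit switch trips}; {Outboard manual crank fails}; {Brake offline}; {A gearbox is inoperative}; {Local panel lost}; {B position sensor 2 degraded, B wire rope is down, Backup limit switch 2 is down, Forward power feeder 2 fails, Hoist motor is down}; {B position sensor 2 degraded, B wire rope is down, Backup limit switch 2 is down, Forward power feeder 2 fails, Remote link is down}; {#2 manual crank 2 malfunctions, Brake 2 offline, Reserve gearbox 2 degraded}.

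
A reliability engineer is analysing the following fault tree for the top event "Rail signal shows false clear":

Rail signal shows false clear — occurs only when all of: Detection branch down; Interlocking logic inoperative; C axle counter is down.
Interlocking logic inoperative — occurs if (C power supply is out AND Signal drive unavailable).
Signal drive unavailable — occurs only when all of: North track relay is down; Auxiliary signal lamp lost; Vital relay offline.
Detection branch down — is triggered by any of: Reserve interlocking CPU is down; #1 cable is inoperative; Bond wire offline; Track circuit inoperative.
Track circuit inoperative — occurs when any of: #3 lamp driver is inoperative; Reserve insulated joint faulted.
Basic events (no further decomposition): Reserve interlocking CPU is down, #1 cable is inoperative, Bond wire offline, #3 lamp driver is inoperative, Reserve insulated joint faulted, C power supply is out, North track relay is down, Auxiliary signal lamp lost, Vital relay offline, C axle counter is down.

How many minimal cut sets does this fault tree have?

Track circuit inoperative [OR]: union of children's cut sets → 2 cut set(s).
Detection branch down [OR]: union of children's cut sets → 5 cut set(s).
Signal drive unavailable [AND]: one cut set from each child combined → 1 × 1 × 1 = 1 cut set(s).
Interlocking logic inoperative [AND]: one cut set from each child combined → 1 × 1 = 1 cut set(s).
Rail signal shows false clear [AND]: one cut set from each child combined → 5 × 1 × 1 = 5 cut set(s).
Minimal cut sets: {Auxiliary signal lamp lost, C axle counter is down, C power supply is out, North track relay is down, Reserve interlocking CPU is down, Vital relay offline}; {#1 cable is inoperative, Auxiliary signal lamp lost, C axle counter is down, C power supply is out, North track relay is down, Vital relay offline}; {Auxiliary signal lamp lost, Bond wire offline, C axle counter is down, C power supply is out, North track relay is down, Vital relay offline}; {#3 lamp driver is inoperative, Auxiliary signal lamp lost, C axle counter is down, C power supply is out, North track relay is down, Vital relay offline}; {Auxiliary signal lamp lost, C axle counter is down, C power supply is out, North track relay is down, Reserve insulated joint faulted, Vital relay offline}.

5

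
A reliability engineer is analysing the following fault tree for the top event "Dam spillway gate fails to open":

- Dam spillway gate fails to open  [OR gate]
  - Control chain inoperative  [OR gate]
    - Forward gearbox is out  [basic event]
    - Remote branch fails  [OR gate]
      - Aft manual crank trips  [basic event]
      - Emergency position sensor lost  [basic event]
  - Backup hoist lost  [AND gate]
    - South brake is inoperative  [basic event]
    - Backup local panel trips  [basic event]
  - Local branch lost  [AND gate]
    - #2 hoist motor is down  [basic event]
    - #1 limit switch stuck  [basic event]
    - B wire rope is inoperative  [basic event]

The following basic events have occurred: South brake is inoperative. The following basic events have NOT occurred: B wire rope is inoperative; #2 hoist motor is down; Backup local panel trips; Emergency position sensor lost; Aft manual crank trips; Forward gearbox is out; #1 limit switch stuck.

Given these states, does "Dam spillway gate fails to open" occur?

Remote branch fails [OR]: Aft manual crank trips=not, Emergency position sensor lost=not → no input occurs → does not occur.
Control chain inoperative [OR]: Forward gearbox is out=not, Remote branch fails=not → no input occurs → does not occur.
Backup hoist lost [AND]: South brake is inoperative=occurs, Backup local panel trips=not → not all inputs occur → does not occur.
Local branch lost [AND]: #2 hoist motor is down=not, #1 limit switch stuck=not, B wire rope is inoperative=not → not all inputs occur → does not occur.
Dam spillway gate fails to open [OR]: Control chain inoperative=not, Backup hoist lost=not, Local branch lost=not → no input occurs → does not occur.

No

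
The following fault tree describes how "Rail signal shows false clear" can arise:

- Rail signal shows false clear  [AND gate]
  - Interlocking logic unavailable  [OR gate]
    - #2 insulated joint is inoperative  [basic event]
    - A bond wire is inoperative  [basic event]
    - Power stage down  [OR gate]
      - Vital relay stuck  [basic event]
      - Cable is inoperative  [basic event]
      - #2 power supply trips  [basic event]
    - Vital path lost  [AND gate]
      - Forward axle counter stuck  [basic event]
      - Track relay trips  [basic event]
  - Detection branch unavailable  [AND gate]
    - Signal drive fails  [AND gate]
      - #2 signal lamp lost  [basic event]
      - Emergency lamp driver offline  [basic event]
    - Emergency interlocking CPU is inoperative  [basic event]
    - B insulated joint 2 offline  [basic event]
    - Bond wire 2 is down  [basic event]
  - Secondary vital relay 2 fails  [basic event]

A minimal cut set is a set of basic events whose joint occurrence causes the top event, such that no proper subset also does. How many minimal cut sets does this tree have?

6

Power stage down [OR]: union of children's cut sets → 3 cut set(s).
Vital path lost [AND]: one cut set from each child combined → 1 × 1 = 1 cut set(s).
Interlocking logic unavailable [OR]: union of children's cut sets → 6 cut set(s).
Signal drive fails [AND]: one cut set from each child combined → 1 × 1 = 1 cut set(s).
Detection branch unavailable [AND]: one cut set from each child combined → 1 × 1 × 1 × 1 = 1 cut set(s).
Rail signal shows false clear [AND]: one cut set from each child combined → 6 × 1 × 1 = 6 cut set(s).
Minimal cut sets: {#2 insulated joint is inoperative, #2 signal lamp lost, B insulated joint 2 offline, Bond wire 2 is down, Emergency interlocking CPU is inoperative, Emergency lamp driver offline, Secondary vital relay 2 fails}; {#2 signal lamp lost, A bond wire is inoperative, B insulated joint 2 offline, Bond wire 2 is down, Emergency interlocking CPU is inoperative, Emergency lamp driver offline, Secondary vital relay 2 fails}; {#2 signal lamp lost, B insulated joint 2 offline, Bond wire 2 is down, Emergency interlocking CPU is inoperative, Emergency lamp driver offline, Secondary vital relay 2 fails, Vital relay stuck}; {#2 signal lamp lost, B insulated joint 2 offline, Bond wire 2 is down, Cable is inoperative, Emergency interlocking CPU is inoperative, Emergency lamp driver offline, Secondary vital relay 2 fails}; {#2 power supply trips, #2 signal lamp lost, B insulated joint 2 offline, Bond wire 2 is down, Emergency interlocking CPU is inoperative, Emergency lamp driver offline, Secondary vital relay 2 fails}; {#2 signal lamp lost, B insulated joint 2 offline, Bond wire 2 is down, Emergency interlocking CPU is inoperative, Emergency lamp driver offline, Forward axle counter stuck, Secondary vital relay 2 fails, Track relay trips}.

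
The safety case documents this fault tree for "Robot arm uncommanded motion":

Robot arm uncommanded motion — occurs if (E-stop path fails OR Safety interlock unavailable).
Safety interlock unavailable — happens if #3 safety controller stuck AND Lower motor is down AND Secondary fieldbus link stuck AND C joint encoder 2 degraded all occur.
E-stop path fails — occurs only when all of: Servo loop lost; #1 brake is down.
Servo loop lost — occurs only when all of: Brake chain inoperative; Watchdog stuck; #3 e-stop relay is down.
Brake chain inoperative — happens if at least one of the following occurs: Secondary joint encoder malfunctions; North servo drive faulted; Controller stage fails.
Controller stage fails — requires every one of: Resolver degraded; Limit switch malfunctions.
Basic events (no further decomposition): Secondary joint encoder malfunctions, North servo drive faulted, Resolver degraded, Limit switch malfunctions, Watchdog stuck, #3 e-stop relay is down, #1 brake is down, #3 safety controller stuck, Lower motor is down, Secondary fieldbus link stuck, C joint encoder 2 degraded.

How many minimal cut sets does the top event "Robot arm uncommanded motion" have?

Controller stage fails [AND]: one cut set from each child combined → 1 × 1 = 1 cut set(s).
Brake chain inoperative [OR]: union of children's cut sets → 3 cut set(s).
Servo loop lost [AND]: one cut set from each child combined → 3 × 1 × 1 = 3 cut set(s).
E-stop path fails [AND]: one cut set from each child combined → 3 × 1 = 3 cut set(s).
Safety interlock unavailable [AND]: one cut set from each child combined → 1 × 1 × 1 × 1 = 1 cut set(s).
Robot arm uncommanded motion [OR]: union of children's cut sets → 4 cut set(s).
Minimal cut sets: {#1 brake is down, #3 e-stop relay is down, Secondary joint encoder malfunctions, Watchdog stuck}; {#1 brake is down, #3 e-stop relay is down, North servo drive faulted, Watchdog stuck}; {#1 brake is down, #3 e-stop relay is down, Limit switch malfunctions, Resolver degraded, Watchdog stuck}; {#3 safety controller stuck, C joint encoder 2 degraded, Lower motor is down, Secondary fieldbus link stuck}.

4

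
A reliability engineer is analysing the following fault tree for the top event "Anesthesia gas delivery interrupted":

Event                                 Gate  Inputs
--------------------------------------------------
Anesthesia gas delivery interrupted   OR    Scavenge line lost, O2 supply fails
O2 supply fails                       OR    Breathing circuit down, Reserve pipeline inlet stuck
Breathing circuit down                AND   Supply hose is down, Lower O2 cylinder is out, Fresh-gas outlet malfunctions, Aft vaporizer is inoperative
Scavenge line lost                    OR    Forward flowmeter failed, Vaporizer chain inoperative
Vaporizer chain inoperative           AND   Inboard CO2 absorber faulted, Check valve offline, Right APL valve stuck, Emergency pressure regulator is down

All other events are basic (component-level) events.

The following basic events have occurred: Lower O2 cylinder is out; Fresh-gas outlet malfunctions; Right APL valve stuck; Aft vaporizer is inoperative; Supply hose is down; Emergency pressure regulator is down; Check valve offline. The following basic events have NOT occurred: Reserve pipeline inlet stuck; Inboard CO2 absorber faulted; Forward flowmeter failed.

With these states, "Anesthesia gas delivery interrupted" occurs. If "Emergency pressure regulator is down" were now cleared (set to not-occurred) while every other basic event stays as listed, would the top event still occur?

Counterfactual: set "Emergency pressure regulator is down" to not occurred.
Vaporizer chain inoperative [AND]: Inboard CO2 absorber faulted=not, Check valve offline=occurs, Right APL valve stuck=occurs, Emergency pressure regulator is down=not → not all inputs occur → does not occur.
Scavenge line lost [OR]: Forward flowmeter failed=not, Vaporizer chain inoperative=not → no input occurs → does not occur.
Breathing circuit down [AND]: Supply hose is down=occurs, Lower O2 cylinder is out=occurs, Fresh-gas outlet malfunctions=occurs, Aft vaporizer is inoperative=occurs → all inputs occur → occurs.
O2 supply fails [OR]: Breathing circuit down=occurs, Reserve pipeline inlet stuck=not → at least one input occurs → occurs.
Anesthesia gas delivery interrupted [OR]: Scavenge line lost=not, O2 supply fails=occurs → at least one input occurs → occurs.

Yes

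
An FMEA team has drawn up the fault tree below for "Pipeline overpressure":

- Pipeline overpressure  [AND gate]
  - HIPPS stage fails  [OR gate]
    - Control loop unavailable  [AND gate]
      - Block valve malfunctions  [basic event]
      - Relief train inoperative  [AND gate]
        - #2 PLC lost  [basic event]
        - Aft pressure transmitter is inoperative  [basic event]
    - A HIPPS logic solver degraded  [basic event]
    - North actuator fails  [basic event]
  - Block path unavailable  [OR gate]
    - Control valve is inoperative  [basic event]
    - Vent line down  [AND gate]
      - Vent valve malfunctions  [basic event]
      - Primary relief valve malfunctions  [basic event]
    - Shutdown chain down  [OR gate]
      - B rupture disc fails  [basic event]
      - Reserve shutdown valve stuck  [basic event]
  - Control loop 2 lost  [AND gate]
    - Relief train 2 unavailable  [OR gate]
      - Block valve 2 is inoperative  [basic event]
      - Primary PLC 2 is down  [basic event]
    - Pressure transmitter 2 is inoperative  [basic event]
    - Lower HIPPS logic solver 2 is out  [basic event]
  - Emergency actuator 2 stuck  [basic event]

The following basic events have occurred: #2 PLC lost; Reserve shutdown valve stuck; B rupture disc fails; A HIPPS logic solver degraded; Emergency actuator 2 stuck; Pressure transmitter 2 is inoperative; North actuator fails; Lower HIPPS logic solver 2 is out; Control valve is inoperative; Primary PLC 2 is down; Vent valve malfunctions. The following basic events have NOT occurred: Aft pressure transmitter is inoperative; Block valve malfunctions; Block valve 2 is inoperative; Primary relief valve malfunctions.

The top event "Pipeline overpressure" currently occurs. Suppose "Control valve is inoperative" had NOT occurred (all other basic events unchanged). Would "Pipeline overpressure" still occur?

Yes

Counterfactual: set "Control valve is inoperative" to not occurred.
Relief train inoperative [AND]: #2 PLC lost=occurs, Aft pressure transmitter is inoperative=not → not all inputs occur → does not occur.
Control loop unavailable [AND]: Block valve malfunctions=not, Relief train inoperative=not → not all inputs occur → does not occur.
HIPPS stage fails [OR]: Control loop unavailable=not, A HIPPS logic solver degraded=occurs, North actuator fails=occurs → at least one input occurs → occurs.
Vent line down [AND]: Vent valve malfunctions=occurs, Primary relief valve malfunctions=not → not all inputs occur → does not occur.
Shutdown chain down [OR]: B rupture disc fails=occurs, Reserve shutdown valve stuck=occurs → at least one input occurs → occurs.
Block path unavailable [OR]: Control valve is inoperative=not, Vent line down=not, Shutdown chain down=occurs → at least one input occurs → occurs.
Relief train 2 unavailable [OR]: Block valve 2 is inoperative=not, Primary PLC 2 is down=occurs → at least one input occurs → occurs.
Control loop 2 lost [AND]: Relief train 2 unavailable=occurs, Pressure transmitter 2 is inoperative=occurs, Lower HIPPS logic solver 2 is out=occurs → all inputs occur → occurs.
Pipeline overpressure [AND]: HIPPS stage fails=occurs, Block path unavailable=occurs, Control loop 2 lost=occurs, Emergency actuator 2 stuck=occurs → all inputs occur → occurs.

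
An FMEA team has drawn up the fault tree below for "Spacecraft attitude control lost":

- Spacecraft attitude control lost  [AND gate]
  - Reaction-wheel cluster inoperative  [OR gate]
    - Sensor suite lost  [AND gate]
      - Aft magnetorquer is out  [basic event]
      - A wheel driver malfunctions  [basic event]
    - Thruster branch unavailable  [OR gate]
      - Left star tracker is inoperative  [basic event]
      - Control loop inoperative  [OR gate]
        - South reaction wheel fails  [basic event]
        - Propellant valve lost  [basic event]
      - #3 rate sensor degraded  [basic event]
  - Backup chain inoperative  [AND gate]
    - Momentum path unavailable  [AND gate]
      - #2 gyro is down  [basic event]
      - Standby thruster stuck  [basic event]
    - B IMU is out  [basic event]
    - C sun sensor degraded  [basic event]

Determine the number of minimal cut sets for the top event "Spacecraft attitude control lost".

Sensor suite lost [AND]: one cut set from each child combined → 1 × 1 = 1 cut set(s).
Control loop inoperative [OR]: union of children's cut sets → 2 cut set(s).
Thruster branch unavailable [OR]: union of children's cut sets → 4 cut set(s).
Reaction-wheel cluster inoperative [OR]: union of children's cut sets → 5 cut set(s).
Momentum path unavailable [AND]: one cut set from each child combined → 1 × 1 = 1 cut set(s).
Backup chain inoperative [AND]: one cut set from each child combined → 1 × 1 × 1 = 1 cut set(s).
Spacecraft attitude control lost [AND]: one cut set from each child combined → 5 × 1 = 5 cut set(s).
Minimal cut sets: {#2 gyro is down, A wheel driver malfunctions, Aft magnetorquer is out, B IMU is out, C sun sensor degraded, Standby thruster stuck}; {#2 gyro is down, B IMU is out, C sun sensor degraded, Left star tracker is inoperative, Standby thruster stuck}; {#2 gyro is down, B IMU is out, C sun sensor degraded, South reaction wheel fails, Standby thruster stuck}; {#2 gyro is down, B IMU is out, C sun sensor degraded, Propellant valve lost, Standby thruster stuck}; {#2 gyro is down, #3 rate sensor degraded, B IMU is out, C sun sensor degraded, Standby thruster stuck}.

5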